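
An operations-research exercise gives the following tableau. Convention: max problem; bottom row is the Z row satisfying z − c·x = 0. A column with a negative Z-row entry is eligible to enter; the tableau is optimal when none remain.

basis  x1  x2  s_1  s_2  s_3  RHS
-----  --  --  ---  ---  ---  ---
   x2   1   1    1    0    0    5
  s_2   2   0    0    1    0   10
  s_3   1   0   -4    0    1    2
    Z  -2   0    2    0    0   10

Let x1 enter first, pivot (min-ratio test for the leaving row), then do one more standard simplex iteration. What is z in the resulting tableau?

88/5

Ratio test on column x1 — row 1: 5/1 = 5; row 2: 10/2 = 5; row 3: 2/1 = 2. Minimum is 2 at row 3 (s_3 leaves); pivot element 1.
Pivot on row 3; the Z-row RHS becomes 10 − (-2)·2 = 14.
Next entering variable (most negative Z-row entry -6): s_1.
Ratio test on column s_1 — row 1: 3/5 = 3/5; row 2: 6/8 = 3/4; row 3: entry -4 ≤ 0. Minimum is 3/5 at row 1 (x2 leaves); pivot element 5.
After the second pivot the Z-row RHS is 14 − (-6)·(3/5) = 88/5.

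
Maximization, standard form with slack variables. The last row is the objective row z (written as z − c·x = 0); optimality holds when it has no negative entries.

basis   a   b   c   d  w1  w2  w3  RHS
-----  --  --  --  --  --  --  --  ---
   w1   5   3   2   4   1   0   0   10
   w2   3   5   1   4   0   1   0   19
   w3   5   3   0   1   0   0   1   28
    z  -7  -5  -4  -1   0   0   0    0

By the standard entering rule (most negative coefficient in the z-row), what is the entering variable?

Negative z-row entries: a: -7, b: -5, c: -4, d: -1.
The most negative is -7 in column a, so a enters.

a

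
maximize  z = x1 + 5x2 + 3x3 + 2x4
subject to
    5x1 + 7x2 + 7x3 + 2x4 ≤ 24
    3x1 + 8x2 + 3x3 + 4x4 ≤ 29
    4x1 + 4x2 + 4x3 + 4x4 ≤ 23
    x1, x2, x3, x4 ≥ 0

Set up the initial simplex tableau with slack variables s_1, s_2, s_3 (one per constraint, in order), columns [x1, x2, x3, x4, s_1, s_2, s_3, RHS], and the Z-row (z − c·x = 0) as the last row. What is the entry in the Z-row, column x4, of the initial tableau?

The Z-row carries the negated objective coefficients: the x4 entry is -2.

-2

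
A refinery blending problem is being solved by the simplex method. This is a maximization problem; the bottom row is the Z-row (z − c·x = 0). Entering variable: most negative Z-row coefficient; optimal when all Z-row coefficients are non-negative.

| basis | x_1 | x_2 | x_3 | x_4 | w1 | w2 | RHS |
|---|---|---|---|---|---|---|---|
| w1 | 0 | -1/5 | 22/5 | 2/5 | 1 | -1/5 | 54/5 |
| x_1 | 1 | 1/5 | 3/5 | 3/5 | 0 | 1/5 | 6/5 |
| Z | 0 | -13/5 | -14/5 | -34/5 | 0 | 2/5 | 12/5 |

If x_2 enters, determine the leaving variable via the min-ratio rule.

x_1

Column x_2 entries and ratios — w1: -1/5 ≤ 0, skip; x_1: (6/5)/(1/5) = 6.
Smallest ratio is 6 in the row of x_1, so x_1 leaves.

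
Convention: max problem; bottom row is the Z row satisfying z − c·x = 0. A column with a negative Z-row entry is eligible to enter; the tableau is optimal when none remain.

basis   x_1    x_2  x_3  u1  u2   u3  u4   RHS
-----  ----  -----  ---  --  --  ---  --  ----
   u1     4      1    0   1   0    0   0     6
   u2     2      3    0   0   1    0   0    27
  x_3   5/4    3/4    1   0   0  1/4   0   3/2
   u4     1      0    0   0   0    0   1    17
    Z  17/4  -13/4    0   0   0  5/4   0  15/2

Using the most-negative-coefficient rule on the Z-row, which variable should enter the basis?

Negative Z-row entries: x_2: -13/4.
The most negative is -13/4 in column x_2, so x_2 enters.

x_2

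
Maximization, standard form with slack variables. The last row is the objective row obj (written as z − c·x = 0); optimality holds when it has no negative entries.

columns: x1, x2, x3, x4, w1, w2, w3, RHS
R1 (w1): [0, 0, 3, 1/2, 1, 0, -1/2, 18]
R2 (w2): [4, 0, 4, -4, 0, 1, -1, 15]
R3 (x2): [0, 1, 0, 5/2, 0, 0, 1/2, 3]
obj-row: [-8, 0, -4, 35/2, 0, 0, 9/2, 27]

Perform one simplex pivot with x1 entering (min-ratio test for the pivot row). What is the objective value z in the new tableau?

57

Ratio test on column x1 — row 1: entry 0 ≤ 0; row 2: 15/4 = 15/4; row 3: entry 0 ≤ 0. Minimum is 15/4 at row 2 (w2 leaves); pivot element 4.
Pivot on row 2; the obj-row RHS becomes 27 − (-8)·(15/4) = 57.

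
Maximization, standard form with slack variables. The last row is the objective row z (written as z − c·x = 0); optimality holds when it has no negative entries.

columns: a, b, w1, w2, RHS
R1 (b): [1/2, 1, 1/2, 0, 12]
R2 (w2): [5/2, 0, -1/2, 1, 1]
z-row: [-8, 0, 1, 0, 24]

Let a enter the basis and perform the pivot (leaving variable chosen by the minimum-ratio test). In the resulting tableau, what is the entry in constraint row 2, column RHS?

2/5

Ratio test on column a — row 1: 12/(1/2) = 24; row 2: 1/(5/2) = 2/5. Minimum is 2/5 at row 2 (w2 leaves); pivot element 5/2.
Divide row 2 by 5/2; eliminate column a from the other rows.
In the new row 2, the RHS entry is the old entry divided by the pivot: 1/(5/2) = 2/5.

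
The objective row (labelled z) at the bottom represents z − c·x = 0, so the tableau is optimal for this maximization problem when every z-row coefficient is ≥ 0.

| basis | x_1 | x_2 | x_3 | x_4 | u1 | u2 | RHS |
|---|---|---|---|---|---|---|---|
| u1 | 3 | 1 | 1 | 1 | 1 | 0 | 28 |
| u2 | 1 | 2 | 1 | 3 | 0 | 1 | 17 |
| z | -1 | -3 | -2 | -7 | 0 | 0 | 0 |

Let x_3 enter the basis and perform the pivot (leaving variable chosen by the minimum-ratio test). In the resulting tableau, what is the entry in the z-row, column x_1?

Ratio test on column x_3 — row 1: 28/1 = 28; row 2: 17/1 = 17. Minimum is 17 at row 2 (u2 leaves); pivot element 1.
Divide row 2 by 1; eliminate column x_3 from the other rows.
z-row update in column x_1: -1 − (-2)·1 = 1.

1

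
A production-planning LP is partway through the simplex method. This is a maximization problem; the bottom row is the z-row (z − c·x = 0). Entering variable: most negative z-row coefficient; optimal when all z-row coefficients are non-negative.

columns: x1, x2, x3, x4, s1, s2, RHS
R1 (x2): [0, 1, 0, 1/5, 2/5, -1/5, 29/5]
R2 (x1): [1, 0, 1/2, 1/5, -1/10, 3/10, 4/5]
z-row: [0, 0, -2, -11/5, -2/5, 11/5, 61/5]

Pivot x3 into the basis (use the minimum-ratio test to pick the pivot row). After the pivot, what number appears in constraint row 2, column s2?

Ratio test on column x3 — row 1: entry 0 ≤ 0; row 2: (4/5)/(1/2) = 8/5. Minimum is 8/5 at row 2 (x1 leaves); pivot element 1/2.
Divide row 2 by 1/2; eliminate column x3 from the other rows.
In the new row 2, the s2 entry is the old entry divided by the pivot: (3/10)/(1/2) = 3/5.

3/5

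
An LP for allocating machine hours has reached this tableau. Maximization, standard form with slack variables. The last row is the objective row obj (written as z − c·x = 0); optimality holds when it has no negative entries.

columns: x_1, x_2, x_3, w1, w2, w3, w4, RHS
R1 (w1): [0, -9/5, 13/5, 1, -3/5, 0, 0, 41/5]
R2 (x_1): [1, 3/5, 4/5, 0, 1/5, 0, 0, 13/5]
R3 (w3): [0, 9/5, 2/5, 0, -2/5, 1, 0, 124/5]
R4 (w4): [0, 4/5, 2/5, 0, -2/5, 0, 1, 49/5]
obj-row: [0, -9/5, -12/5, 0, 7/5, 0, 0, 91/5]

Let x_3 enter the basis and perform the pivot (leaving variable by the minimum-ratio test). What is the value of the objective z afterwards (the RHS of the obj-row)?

Ratio test on column x_3 — row 1: (41/5)/(13/5) = 41/13; row 2: (13/5)/(4/5) = 13/4; row 3: (124/5)/(2/5) = 62; row 4: (49/5)/(2/5) = 49/2. Minimum is 41/13 at row 1 (w1 leaves); pivot element 13/5.
Pivot on row 1; the obj-row RHS becomes 91/5 − (-12/5)·(41/13) = 335/13.

335/13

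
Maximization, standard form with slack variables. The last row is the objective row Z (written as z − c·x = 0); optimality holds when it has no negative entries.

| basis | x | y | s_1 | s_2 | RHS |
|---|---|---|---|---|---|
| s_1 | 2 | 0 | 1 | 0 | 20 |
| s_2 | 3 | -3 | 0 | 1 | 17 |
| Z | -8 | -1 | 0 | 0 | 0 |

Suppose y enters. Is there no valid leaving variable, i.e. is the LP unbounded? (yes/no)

yes

Every constraint-row entry in column y is ≤ 0, so increasing y is unbounded.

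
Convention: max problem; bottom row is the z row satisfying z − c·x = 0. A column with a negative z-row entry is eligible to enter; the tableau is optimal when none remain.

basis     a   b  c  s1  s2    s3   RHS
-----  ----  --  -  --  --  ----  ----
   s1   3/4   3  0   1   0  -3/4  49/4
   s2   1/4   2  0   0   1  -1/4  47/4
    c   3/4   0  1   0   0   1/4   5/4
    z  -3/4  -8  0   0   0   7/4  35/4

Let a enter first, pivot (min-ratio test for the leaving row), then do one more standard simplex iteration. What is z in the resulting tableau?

118/3

Ratio test on column a — row 1: (49/4)/(3/4) = 49/3; row 2: (47/4)/(1/4) = 47; row 3: (5/4)/(3/4) = 5/3. Minimum is 5/3 at row 3 (c leaves); pivot element 3/4.
Pivot on row 3; the z-row RHS becomes 35/4 − (-3/4)·(5/3) = 10.
Next entering variable (most negative z-row entry -8): b.
Ratio test on column b — row 1: 11/3 = 11/3; row 2: (34/3)/2 = 17/3; row 3: entry 0 ≤ 0. Minimum is 11/3 at row 1 (s1 leaves); pivot element 3.
After the second pivot the z-row RHS is 10 − (-8)·(11/3) = 118/3.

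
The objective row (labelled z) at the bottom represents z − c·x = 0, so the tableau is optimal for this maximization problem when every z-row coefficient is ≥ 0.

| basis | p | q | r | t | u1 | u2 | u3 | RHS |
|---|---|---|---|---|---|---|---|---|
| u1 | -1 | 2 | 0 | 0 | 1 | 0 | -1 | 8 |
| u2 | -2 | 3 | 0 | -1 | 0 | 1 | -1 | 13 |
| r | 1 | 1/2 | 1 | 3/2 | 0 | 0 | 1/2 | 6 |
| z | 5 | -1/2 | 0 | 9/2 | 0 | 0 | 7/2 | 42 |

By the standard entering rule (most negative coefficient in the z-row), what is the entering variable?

q

Negative z-row entries: q: -1/2.
The most negative is -1/2 in column q, so q enters.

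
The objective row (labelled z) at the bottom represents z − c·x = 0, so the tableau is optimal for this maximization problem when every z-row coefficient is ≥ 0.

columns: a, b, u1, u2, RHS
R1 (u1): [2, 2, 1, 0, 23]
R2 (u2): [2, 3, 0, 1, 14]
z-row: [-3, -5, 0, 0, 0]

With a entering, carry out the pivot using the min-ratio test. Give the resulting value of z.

Ratio test on column a — row 1: 23/2 = 23/2; row 2: 14/2 = 7. Minimum is 7 at row 2 (u2 leaves); pivot element 2.
Pivot on row 2; the z-row RHS becomes 0 − (-3)·7 = 21.

21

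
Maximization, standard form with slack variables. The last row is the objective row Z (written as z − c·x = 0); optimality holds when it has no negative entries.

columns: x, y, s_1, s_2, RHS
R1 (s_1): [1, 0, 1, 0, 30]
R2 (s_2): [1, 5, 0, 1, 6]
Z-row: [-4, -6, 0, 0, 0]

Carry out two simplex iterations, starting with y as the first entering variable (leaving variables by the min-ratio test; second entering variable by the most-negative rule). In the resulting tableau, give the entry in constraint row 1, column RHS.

Ratio test on column y — row 1: entry 0 ≤ 0; row 2: 6/5 = 6/5. Minimum is 6/5 at row 2 (s_2 leaves); pivot element 5.
Divide row 2 by 5; eliminate column y from the other rows.
Second iteration: most negative Z-row entry is -14/5 in column x, so x enters.
Ratio test on column x — row 1: 30/1 = 30; row 2: (6/5)/(1/5) = 6. Minimum is 6 at row 2 (y leaves); pivot element 1/5.
Divide row 2 by 1/5; eliminate column x from the other rows.
After both pivots, the entry at constraint row 1, column RHS is 24.

24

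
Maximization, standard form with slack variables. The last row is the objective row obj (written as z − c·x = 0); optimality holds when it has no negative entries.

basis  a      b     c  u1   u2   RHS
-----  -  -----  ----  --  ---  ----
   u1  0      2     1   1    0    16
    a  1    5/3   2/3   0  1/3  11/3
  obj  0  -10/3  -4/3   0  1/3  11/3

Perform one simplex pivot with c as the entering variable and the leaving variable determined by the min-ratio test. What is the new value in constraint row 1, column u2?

-1/2

Ratio test on column c — row 1: 16/1 = 16; row 2: (11/3)/(2/3) = 11/2. Minimum is 11/2 at row 2 (a leaves); pivot element 2/3.
Divide row 2 by 2/3; eliminate column c from the other rows.
Row 1 update in column u2: 0 − 1·(1/2) = -1/2.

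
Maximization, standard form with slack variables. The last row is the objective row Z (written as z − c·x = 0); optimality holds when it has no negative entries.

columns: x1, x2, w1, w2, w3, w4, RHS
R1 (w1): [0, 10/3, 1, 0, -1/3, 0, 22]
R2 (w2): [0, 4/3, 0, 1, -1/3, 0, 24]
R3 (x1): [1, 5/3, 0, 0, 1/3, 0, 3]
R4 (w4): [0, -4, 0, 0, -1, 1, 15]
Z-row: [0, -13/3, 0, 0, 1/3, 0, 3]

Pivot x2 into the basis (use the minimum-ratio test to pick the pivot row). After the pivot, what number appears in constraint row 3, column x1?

Ratio test on column x2 — row 1: 22/(10/3) = 33/5; row 2: 24/(4/3) = 18; row 3: 3/(5/3) = 9/5; row 4: entry -4 ≤ 0. Minimum is 9/5 at row 3 (x1 leaves); pivot element 5/3.
Divide row 3 by 5/3; eliminate column x2 from the other rows.
In the new row 3, the x1 entry is the old entry divided by the pivot: 1/(5/3) = 3/5.

3/5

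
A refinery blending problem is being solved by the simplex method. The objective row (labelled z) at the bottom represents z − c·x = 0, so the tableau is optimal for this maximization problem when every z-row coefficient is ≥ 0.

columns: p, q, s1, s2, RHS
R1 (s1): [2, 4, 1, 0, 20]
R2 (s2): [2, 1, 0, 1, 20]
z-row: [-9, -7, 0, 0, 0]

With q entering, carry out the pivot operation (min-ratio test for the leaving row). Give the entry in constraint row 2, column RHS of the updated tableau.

Ratio test on column q — row 1: 20/4 = 5; row 2: 20/1 = 20. Minimum is 5 at row 1 (s1 leaves); pivot element 4.
Divide row 1 by 4; eliminate column q from the other rows.
Row 2 update in column RHS: 20 − 1·5 = 15.

15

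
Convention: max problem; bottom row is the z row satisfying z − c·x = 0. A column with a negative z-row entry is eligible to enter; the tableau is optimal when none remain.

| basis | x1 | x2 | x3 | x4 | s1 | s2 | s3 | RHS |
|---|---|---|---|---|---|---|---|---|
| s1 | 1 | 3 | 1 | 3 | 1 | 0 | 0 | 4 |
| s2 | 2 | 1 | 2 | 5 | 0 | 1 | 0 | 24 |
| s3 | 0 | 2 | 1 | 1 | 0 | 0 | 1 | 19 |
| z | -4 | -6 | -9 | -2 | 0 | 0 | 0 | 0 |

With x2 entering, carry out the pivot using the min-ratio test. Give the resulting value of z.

8

Ratio test on column x2 — row 1: 4/3 = 4/3; row 2: 24/1 = 24; row 3: 19/2 = 19/2. Minimum is 4/3 at row 1 (s1 leaves); pivot element 3.
Pivot on row 1; the z-row RHS becomes 0 − (-6)·(4/3) = 8.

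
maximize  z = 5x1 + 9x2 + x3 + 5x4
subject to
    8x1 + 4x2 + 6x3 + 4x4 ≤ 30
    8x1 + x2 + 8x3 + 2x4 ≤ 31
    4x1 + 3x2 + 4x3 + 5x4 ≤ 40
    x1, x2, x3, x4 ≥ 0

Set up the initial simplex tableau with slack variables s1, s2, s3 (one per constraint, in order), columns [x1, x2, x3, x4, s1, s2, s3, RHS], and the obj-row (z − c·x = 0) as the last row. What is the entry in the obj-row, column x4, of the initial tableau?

-5

The obj-row carries the negated objective coefficients: the x4 entry is -5.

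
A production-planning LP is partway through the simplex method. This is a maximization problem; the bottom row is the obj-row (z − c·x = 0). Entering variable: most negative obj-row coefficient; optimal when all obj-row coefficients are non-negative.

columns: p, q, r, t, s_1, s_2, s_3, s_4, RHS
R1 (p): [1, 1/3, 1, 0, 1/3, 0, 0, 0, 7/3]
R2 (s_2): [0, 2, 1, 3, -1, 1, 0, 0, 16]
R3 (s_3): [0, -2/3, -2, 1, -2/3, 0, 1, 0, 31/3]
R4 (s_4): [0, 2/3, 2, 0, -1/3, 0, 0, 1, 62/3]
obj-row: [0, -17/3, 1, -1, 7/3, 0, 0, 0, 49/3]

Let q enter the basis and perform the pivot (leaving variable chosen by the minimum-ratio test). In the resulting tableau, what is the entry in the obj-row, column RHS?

56

Ratio test on column q — row 1: (7/3)/(1/3) = 7; row 2: 16/2 = 8; row 3: entry -2/3 ≤ 0; row 4: (62/3)/(2/3) = 31. Minimum is 7 at row 1 (p leaves); pivot element 1/3.
Divide row 1 by 1/3; eliminate column q from the other rows.
obj-row update in column RHS: 49/3 − (-17/3)·7 = 56.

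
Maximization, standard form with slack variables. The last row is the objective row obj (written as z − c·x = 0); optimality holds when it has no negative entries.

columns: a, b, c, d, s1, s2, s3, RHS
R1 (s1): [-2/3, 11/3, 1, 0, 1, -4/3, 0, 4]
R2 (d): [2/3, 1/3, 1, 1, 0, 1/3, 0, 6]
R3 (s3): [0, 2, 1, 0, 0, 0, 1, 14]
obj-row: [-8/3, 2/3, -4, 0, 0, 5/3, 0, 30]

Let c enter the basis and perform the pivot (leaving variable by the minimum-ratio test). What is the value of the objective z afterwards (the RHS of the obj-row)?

Ratio test on column c — row 1: 4/1 = 4; row 2: 6/1 = 6; row 3: 14/1 = 14. Minimum is 4 at row 1 (s1 leaves); pivot element 1.
Pivot on row 1; the obj-row RHS becomes 30 − (-4)·4 = 46.

46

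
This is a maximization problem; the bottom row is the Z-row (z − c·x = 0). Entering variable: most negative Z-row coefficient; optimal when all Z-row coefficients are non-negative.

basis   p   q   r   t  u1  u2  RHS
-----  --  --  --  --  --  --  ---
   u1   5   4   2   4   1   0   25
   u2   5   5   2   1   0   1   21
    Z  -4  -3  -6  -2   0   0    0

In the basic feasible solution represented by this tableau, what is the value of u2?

u2 is basic (row 2); its value is the RHS of that row, 21.

21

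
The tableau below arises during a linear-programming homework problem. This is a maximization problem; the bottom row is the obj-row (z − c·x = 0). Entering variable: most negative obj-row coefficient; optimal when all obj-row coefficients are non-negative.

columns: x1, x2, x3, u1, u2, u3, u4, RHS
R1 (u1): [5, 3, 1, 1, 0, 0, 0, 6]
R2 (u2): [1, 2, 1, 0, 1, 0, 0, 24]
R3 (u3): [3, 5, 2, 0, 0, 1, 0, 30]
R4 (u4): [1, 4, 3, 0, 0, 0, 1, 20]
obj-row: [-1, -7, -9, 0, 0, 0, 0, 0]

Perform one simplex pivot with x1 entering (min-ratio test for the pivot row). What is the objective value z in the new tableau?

Ratio test on column x1 — row 1: 6/5 = 6/5; row 2: 24/1 = 24; row 3: 30/3 = 10; row 4: 20/1 = 20. Minimum is 6/5 at row 1 (u1 leaves); pivot element 5.
Pivot on row 1; the obj-row RHS becomes 0 − (-1)·(6/5) = 6/5.

6/5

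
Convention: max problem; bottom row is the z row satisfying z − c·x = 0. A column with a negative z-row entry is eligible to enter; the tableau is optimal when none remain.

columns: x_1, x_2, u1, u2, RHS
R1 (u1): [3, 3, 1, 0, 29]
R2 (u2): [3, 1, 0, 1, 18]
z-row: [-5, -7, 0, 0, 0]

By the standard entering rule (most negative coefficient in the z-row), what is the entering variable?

Negative z-row entries: x_1: -5, x_2: -7.
The most negative is -7 in column x_2, so x_2 enters.

x_2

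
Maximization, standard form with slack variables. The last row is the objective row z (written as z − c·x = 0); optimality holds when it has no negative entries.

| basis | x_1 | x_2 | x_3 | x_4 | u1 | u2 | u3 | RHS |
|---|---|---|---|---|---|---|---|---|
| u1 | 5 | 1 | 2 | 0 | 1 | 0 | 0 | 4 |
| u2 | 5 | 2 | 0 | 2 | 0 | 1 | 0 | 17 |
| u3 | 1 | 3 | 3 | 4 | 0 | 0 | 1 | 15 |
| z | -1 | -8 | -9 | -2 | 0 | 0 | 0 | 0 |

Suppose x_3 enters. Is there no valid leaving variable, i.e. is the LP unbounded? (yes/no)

Column x_3 has positive entries in row(s) 1, 3, so the ratio test bounds it — not unbounded.

no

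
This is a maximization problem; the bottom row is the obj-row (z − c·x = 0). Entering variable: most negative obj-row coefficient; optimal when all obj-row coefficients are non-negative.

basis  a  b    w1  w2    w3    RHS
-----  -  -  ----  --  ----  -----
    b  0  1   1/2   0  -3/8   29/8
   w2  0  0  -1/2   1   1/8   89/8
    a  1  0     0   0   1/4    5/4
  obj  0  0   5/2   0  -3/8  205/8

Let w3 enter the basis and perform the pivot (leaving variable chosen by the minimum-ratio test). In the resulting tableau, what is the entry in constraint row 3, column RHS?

Ratio test on column w3 — row 1: entry -3/8 ≤ 0; row 2: (89/8)/(1/8) = 89; row 3: (5/4)/(1/4) = 5. Minimum is 5 at row 3 (a leaves); pivot element 1/4.
Divide row 3 by 1/4; eliminate column w3 from the other rows.
In the new row 3, the RHS entry is the old entry divided by the pivot: (5/4)/(1/4) = 5.

5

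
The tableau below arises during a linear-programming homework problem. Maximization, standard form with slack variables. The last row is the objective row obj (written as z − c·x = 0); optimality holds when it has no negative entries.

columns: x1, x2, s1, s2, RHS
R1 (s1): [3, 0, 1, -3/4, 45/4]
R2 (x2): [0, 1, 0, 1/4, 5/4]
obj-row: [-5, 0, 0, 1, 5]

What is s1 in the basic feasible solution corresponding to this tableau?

s1 is basic (row 1); its value is the RHS of that row, 45/4.

45/4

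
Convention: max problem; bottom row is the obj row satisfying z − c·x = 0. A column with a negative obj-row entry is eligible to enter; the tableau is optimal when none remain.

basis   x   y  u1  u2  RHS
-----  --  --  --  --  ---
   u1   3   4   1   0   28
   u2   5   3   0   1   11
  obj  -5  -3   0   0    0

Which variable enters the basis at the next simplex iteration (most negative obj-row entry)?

Negative obj-row entries: x: -5, y: -3.
The most negative is -5 in column x, so x enters.

x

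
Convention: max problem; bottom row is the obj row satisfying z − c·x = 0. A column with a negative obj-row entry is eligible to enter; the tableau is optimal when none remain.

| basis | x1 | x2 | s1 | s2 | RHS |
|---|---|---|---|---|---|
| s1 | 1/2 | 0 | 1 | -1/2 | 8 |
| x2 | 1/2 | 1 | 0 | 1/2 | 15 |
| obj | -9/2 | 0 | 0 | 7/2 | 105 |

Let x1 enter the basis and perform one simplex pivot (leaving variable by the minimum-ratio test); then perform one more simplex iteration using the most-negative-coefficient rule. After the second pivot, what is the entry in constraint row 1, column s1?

Ratio test on column x1 — row 1: 8/(1/2) = 16; row 2: 15/(1/2) = 30. Minimum is 16 at row 1 (s1 leaves); pivot element 1/2.
Divide row 1 by 1/2; eliminate column x1 from the other rows.
Second iteration: most negative obj-row entry is -1 in column s2, so s2 enters.
Ratio test on column s2 — row 1: entry -1 ≤ 0; row 2: 7/1 = 7. Minimum is 7 at row 2 (x2 leaves); pivot element 1.
Divide row 2 by 1; eliminate column s2 from the other rows.
After both pivots, the entry at constraint row 1, column s1 is 1.

1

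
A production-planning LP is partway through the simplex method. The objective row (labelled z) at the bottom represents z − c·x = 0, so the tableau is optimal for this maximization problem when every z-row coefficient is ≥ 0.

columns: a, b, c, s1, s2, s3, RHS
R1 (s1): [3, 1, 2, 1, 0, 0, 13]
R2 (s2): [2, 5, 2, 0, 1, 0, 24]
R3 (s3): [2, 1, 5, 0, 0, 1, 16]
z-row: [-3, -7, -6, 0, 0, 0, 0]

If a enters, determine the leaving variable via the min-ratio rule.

s1

Column a entries and ratios — s1: 13/3 = 13/3; s2: 24/2 = 12; s3: 16/2 = 8.
Smallest ratio is 13/3 in the row of s1, so s1 leaves.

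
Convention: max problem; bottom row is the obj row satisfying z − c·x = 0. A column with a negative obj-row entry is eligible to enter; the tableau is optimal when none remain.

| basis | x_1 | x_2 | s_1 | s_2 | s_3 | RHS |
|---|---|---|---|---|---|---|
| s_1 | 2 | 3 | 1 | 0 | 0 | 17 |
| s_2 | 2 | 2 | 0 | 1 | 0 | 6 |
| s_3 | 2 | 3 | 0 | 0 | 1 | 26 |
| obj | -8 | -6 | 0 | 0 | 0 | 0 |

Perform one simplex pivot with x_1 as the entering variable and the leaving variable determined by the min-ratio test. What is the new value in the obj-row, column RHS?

24

Ratio test on column x_1 — row 1: 17/2 = 17/2; row 2: 6/2 = 3; row 3: 26/2 = 13. Minimum is 3 at row 2 (s_2 leaves); pivot element 2.
Divide row 2 by 2; eliminate column x_1 from the other rows.
obj-row update in column RHS: 0 − (-8)·3 = 24.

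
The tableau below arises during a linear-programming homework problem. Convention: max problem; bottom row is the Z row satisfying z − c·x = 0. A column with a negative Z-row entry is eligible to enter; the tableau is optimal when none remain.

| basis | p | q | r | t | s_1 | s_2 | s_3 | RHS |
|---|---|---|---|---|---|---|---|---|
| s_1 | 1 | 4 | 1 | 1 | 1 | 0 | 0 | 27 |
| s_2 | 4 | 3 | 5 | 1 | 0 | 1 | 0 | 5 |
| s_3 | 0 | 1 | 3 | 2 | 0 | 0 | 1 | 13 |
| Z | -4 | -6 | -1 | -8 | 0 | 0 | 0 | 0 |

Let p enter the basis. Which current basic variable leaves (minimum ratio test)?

Column p entries and ratios — s_1: 27/1 = 27; s_2: 5/4 = 5/4; s_3: 0 ≤ 0, skip.
Smallest ratio is 5/4 in the row of s_2, so s_2 leaves.

s_2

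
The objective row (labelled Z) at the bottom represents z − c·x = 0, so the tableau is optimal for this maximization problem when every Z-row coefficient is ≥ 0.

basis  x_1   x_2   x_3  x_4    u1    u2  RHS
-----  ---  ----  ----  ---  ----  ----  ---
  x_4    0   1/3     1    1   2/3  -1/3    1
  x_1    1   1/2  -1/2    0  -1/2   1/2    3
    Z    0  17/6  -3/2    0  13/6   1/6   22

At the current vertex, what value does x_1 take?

3

x_1 is basic (row 2); its value is the RHS of that row, 3.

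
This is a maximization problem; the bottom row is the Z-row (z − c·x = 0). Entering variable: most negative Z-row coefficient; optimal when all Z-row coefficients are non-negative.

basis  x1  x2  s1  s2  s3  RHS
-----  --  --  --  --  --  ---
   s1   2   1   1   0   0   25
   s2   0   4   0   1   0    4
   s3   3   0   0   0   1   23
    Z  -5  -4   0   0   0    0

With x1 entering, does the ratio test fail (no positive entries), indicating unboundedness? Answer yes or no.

Column x1 has positive entries in row(s) 1, 3, so the ratio test bounds it — not unbounded.

no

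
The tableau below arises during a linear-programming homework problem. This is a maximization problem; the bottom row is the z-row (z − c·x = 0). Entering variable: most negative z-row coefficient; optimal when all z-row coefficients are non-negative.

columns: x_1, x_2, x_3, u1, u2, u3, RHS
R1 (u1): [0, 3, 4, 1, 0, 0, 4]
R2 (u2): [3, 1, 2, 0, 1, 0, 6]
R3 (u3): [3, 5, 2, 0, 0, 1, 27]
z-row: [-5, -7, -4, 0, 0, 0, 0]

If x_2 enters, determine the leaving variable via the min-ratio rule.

u1

Column x_2 entries and ratios — u1: 4/3 = 4/3; u2: 6/1 = 6; u3: 27/5 = 27/5.
Smallest ratio is 4/3 in the row of u1, so u1 leaves.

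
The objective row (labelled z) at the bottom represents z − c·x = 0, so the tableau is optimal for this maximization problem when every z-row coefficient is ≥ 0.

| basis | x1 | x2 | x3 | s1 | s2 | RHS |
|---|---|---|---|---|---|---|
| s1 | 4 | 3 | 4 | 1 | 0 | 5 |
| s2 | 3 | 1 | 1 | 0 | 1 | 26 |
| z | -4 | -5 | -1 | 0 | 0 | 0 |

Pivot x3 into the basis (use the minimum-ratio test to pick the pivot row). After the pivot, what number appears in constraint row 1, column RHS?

Ratio test on column x3 — row 1: 5/4 = 5/4; row 2: 26/1 = 26. Minimum is 5/4 at row 1 (s1 leaves); pivot element 4.
Divide row 1 by 4; eliminate column x3 from the other rows.
In the new row 1, the RHS entry is the old entry divided by the pivot: 5/4 = 5/4.

5/4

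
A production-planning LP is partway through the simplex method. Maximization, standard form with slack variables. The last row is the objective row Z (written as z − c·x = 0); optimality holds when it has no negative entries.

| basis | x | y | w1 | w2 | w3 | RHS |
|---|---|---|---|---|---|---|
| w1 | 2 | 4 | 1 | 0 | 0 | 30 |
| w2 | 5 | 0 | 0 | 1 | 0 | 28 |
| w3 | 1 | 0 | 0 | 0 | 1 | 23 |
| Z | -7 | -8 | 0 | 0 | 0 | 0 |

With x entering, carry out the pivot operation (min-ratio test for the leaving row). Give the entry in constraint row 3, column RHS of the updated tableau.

87/5

Ratio test on column x — row 1: 30/2 = 15; row 2: 28/5 = 28/5; row 3: 23/1 = 23. Minimum is 28/5 at row 2 (w2 leaves); pivot element 5.
Divide row 2 by 5; eliminate column x from the other rows.
Row 3 update in column RHS: 23 − 1·(28/5) = 87/5.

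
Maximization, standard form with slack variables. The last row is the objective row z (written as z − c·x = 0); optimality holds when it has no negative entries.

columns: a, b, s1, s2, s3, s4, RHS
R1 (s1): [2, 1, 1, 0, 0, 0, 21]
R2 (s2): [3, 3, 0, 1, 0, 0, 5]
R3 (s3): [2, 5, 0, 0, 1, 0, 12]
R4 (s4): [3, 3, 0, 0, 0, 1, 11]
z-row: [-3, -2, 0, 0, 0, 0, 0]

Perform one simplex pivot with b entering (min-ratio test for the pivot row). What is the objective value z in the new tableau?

Ratio test on column b — row 1: 21/1 = 21; row 2: 5/3 = 5/3; row 3: 12/5 = 12/5; row 4: 11/3 = 11/3. Minimum is 5/3 at row 2 (s2 leaves); pivot element 3.
Pivot on row 2; the z-row RHS becomes 0 − (-2)·(5/3) = 10/3.

10/3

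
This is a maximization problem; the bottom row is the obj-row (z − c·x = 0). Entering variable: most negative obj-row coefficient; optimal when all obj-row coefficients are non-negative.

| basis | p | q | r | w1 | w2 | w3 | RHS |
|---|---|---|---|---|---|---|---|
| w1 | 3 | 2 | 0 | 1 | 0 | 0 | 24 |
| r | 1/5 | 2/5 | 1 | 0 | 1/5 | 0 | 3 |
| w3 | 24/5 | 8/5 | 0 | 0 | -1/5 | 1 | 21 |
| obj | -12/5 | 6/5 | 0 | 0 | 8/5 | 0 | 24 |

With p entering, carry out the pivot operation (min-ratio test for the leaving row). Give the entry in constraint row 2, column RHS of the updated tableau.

Ratio test on column p — row 1: 24/3 = 8; row 2: 3/(1/5) = 15; row 3: 21/(24/5) = 35/8. Minimum is 35/8 at row 3 (w3 leaves); pivot element 24/5.
Divide row 3 by 24/5; eliminate column p from the other rows.
Row 2 update in column RHS: 3 − (1/5)·(35/8) = 17/8.

17/8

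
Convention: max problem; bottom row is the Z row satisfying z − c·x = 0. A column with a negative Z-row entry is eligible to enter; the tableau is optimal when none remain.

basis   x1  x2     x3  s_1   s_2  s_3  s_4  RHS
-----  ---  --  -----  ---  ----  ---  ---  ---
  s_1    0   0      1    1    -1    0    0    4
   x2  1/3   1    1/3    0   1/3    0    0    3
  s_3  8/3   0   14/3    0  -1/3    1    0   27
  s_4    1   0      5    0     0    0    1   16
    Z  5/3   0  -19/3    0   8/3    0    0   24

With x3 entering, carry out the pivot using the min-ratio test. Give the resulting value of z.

664/15

Ratio test on column x3 — row 1: 4/1 = 4; row 2: 3/(1/3) = 9; row 3: 27/(14/3) = 81/14; row 4: 16/5 = 16/5. Minimum is 16/5 at row 4 (s_4 leaves); pivot element 5.
Pivot on row 4; the Z-row RHS becomes 24 − (-19/3)·(16/5) = 664/15.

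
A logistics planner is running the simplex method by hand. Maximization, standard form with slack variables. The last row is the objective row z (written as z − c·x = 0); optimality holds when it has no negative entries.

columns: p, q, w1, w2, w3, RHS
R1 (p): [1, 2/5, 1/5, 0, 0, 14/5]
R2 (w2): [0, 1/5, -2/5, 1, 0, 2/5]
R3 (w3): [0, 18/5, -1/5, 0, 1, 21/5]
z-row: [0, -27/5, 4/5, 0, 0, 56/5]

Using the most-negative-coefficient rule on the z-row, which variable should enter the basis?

Negative z-row entries: q: -27/5.
The most negative is -27/5 in column q, so q enters.

q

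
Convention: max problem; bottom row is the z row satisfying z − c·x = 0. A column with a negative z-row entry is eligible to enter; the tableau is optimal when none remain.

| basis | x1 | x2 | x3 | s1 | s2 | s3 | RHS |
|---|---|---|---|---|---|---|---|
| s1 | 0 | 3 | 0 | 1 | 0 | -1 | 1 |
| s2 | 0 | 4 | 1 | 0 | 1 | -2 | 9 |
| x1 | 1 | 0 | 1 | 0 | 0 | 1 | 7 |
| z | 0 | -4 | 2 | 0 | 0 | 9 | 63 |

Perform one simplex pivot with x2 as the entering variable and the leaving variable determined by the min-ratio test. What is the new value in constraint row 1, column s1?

Ratio test on column x2 — row 1: 1/3 = 1/3; row 2: 9/4 = 9/4; row 3: entry 0 ≤ 0. Minimum is 1/3 at row 1 (s1 leaves); pivot element 3.
Divide row 1 by 3; eliminate column x2 from the other rows.
In the new row 1, the s1 entry is the old entry divided by the pivot: 1/3 = 1/3.

1/3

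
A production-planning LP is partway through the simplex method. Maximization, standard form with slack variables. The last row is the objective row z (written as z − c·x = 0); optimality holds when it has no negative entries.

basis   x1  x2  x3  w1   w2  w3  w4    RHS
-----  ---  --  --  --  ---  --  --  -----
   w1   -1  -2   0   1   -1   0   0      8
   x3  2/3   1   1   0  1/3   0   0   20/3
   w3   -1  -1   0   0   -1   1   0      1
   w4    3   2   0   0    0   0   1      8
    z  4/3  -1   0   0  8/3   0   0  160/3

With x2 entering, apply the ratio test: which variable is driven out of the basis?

Column x2 entries and ratios — w1: -2 ≤ 0, skip; x3: (20/3)/1 = 20/3; w3: -1 ≤ 0, skip; w4: 8/2 = 4.
Smallest ratio is 4 in the row of w4, so w4 leaves.

w4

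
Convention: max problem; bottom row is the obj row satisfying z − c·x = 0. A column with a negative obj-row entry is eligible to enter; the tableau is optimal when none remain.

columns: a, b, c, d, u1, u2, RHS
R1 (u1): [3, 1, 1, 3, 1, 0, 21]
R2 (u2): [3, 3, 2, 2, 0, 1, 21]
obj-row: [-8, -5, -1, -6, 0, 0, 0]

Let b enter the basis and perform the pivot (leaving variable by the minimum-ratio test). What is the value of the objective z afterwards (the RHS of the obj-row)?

Ratio test on column b — row 1: 21/1 = 21; row 2: 21/3 = 7. Minimum is 7 at row 2 (u2 leaves); pivot element 3.
Pivot on row 2; the obj-row RHS becomes 0 − (-5)·7 = 35.

35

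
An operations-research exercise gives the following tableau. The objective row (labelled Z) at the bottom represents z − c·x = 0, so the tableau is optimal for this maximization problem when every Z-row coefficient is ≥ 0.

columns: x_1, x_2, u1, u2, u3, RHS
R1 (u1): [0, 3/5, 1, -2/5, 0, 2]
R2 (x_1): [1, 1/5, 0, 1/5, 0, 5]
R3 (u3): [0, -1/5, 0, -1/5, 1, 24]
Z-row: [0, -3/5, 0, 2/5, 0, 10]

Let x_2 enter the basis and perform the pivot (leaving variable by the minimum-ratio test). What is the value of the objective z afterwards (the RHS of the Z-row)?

12

Ratio test on column x_2 — row 1: 2/(3/5) = 10/3; row 2: 5/(1/5) = 25; row 3: entry -1/5 ≤ 0. Minimum is 10/3 at row 1 (u1 leaves); pivot element 3/5.
Pivot on row 1; the Z-row RHS becomes 10 − (-3/5)·(10/3) = 12.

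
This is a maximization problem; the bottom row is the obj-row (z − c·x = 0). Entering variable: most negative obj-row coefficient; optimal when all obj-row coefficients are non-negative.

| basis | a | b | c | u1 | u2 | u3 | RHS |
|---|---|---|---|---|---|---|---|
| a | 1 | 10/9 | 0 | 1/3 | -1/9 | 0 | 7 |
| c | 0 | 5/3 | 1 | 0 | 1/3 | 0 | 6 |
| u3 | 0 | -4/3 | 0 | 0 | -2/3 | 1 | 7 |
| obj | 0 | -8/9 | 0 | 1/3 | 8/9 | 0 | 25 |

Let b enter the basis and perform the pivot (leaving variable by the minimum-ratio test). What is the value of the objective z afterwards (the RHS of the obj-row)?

Ratio test on column b — row 1: 7/(10/9) = 63/10; row 2: 6/(5/3) = 18/5; row 3: entry -4/3 ≤ 0. Minimum is 18/5 at row 2 (c leaves); pivot element 5/3.
Pivot on row 2; the obj-row RHS becomes 25 − (-8/9)·(18/5) = 141/5.

141/5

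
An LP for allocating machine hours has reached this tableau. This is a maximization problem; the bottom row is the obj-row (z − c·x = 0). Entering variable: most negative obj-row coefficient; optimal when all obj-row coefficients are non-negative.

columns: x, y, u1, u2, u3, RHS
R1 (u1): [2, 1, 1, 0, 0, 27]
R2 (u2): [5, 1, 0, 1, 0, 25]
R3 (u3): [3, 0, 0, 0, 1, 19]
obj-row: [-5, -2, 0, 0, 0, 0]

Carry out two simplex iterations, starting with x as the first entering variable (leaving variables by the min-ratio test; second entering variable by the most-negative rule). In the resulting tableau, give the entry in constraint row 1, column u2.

-1

Ratio test on column x — row 1: 27/2 = 27/2; row 2: 25/5 = 5; row 3: 19/3 = 19/3. Minimum is 5 at row 2 (u2 leaves); pivot element 5.
Divide row 2 by 5; eliminate column x from the other rows.
Second iteration: most negative obj-row entry is -1 in column y, so y enters.
Ratio test on column y — row 1: 17/(3/5) = 85/3; row 2: 5/(1/5) = 25; row 3: entry -3/5 ≤ 0. Minimum is 25 at row 2 (x leaves); pivot element 1/5.
Divide row 2 by 1/5; eliminate column y from the other rows.
After both pivots, the entry at constraint row 1, column u2 is -1.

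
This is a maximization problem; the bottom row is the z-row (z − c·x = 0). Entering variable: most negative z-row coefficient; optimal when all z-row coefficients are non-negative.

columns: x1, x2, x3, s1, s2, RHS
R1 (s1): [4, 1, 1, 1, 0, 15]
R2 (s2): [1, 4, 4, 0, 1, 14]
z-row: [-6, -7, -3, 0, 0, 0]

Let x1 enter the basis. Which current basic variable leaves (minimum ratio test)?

Column x1 entries and ratios — s1: 15/4 = 15/4; s2: 14/1 = 14.
Smallest ratio is 15/4 in the row of s1, so s1 leaves.

s1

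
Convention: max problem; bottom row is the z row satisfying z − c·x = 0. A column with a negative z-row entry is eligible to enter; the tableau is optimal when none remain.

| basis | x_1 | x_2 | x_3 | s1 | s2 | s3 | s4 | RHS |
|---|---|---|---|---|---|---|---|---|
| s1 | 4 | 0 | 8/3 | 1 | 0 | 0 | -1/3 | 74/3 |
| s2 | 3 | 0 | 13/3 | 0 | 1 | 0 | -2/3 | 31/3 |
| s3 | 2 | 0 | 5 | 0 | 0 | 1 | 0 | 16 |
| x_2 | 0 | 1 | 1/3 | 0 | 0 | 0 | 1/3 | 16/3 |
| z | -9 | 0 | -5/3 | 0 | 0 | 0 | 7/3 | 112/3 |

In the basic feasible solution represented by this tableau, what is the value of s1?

s1 is basic (row 1); its value is the RHS of that row, 74/3.

74/3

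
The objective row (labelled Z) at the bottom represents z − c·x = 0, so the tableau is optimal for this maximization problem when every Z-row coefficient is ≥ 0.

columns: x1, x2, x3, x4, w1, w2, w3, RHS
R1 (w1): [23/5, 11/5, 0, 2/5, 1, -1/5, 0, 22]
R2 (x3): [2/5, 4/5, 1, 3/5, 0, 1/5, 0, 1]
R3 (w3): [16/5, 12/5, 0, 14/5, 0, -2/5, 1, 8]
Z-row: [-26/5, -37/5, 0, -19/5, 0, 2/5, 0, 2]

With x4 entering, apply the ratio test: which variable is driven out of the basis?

x3

Column x4 entries and ratios — w1: 22/(2/5) = 55; x3: 1/(3/5) = 5/3; w3: 8/(14/5) = 20/7.
Smallest ratio is 5/3 in the row of x3, so x3 leaves.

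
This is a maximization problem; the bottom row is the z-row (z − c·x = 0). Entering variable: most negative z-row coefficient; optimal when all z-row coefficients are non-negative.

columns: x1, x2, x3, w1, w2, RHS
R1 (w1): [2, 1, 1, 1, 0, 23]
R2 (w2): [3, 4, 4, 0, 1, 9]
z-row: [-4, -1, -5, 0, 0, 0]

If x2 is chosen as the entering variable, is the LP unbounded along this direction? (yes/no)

no

Column x2 has positive entries in row(s) 1, 2, so the ratio test bounds it — not unbounded.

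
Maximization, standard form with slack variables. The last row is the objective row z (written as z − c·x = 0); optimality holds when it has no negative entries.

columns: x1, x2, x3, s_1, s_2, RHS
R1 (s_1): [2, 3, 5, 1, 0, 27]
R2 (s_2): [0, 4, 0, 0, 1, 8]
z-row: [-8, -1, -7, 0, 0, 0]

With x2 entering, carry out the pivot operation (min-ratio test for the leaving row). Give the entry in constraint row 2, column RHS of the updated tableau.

2

Ratio test on column x2 — row 1: 27/3 = 9; row 2: 8/4 = 2. Minimum is 2 at row 2 (s_2 leaves); pivot element 4.
Divide row 2 by 4; eliminate column x2 from the other rows.
In the new row 2, the RHS entry is the old entry divided by the pivot: 8/4 = 2.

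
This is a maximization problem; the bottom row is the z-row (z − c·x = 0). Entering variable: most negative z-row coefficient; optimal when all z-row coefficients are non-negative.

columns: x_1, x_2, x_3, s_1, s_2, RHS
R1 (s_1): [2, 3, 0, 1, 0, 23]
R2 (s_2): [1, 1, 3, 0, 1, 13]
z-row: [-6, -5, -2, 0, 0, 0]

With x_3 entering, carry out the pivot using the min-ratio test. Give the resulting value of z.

26/3

Ratio test on column x_3 — row 1: entry 0 ≤ 0; row 2: 13/3 = 13/3. Minimum is 13/3 at row 2 (s_2 leaves); pivot element 3.
Pivot on row 2; the z-row RHS becomes 0 − (-2)·(13/3) = 26/3.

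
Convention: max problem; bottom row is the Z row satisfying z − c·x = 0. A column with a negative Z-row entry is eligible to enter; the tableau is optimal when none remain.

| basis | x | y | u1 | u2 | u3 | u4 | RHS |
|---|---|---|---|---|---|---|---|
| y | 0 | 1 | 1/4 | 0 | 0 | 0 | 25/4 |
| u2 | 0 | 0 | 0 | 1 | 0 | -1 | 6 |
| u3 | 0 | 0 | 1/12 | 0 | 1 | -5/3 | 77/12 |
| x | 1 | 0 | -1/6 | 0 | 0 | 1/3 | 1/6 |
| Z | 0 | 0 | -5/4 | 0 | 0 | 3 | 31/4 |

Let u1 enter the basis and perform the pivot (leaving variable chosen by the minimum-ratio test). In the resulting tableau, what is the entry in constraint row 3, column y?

Ratio test on column u1 — row 1: (25/4)/(1/4) = 25; row 2: entry 0 ≤ 0; row 3: (77/12)/(1/12) = 77; row 4: entry -1/6 ≤ 0. Minimum is 25 at row 1 (y leaves); pivot element 1/4.
Divide row 1 by 1/4; eliminate column u1 from the other rows.
Row 3 update in column y: 0 − (1/12)·4 = -1/3.

-1/3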